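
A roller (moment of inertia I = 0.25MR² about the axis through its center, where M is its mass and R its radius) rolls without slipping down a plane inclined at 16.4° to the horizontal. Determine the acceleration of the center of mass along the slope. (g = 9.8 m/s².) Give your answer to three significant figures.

The moment of inertia is 0.25MR², giving k ≡ I/(MR²) = 0.25.
Translational: Mg sinθ − f = Ma. Rotational about the CM: fR = Iα = kMRa, so f = kMa.
Eliminating f: Mg sinθ = (1+k)Ma, so a = g sinθ/(1+k) = 9.8 × sin16.4° / 1.25 ≈ 2.21 m/s².

a ≈ 2.21 m/s²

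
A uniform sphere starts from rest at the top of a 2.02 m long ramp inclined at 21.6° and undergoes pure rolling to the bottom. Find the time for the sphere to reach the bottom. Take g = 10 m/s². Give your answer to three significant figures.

t ≈ 1.24 s

With I = (2/5)MR², the ratio k = I/(MR²) is 0.4.
Translational: Mg sinθ − f = Ma. Rotational about the CM: fR = Iα = kMRa, so f = kMa.
Hence a = g sinθ/(1+k) = 10×sin21.6°/1.4 = 2.629 m/s².
With constant a from rest, t = √(2L/a) = √(2·2.02/2.629) ≈ 1.24 s.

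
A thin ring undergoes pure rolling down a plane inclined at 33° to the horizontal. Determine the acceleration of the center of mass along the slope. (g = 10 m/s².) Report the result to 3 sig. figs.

For this body I = MR², i.e. k = I/(MR²) = 1.
Along the incline Mg sinθ − f = Ma, and torque about the center fR = Iα = kMR²(a/R) gives f = kMa.
Eliminating f: Mg sinθ = (1+k)Ma, so a = g sinθ/(1+k) = 10 × sin33° / 2 ≈ 2.72 m/s².

a ≈ 2.72 m/s²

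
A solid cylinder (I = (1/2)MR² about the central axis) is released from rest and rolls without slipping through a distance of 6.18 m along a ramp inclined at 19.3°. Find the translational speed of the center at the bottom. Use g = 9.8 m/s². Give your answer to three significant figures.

With I = (1/2)MR², the ratio k = I/(MR²) is 0.5.
Pure rolling means v = ωR; then KE = ½Mv² + ½I(v/R)² = ½(1+k)Mv² = (3/4)Mv².
The vertical drop is h = L sinθ = 6.18 × sin19.3° = 2.043 m.
Setting Mgh = (3/4)Mv² gives v = √(2gh/(1+k)) = √(2·9.8·2.043/1.5) ≈ 5.17 m/s.

v ≈ 5.17 m/s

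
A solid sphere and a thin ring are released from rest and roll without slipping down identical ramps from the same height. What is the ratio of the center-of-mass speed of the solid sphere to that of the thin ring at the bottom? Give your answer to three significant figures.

v_ratio ≈ 1.20

Each satisfies Mgh = ½(1+k)Mv² with k = I/(MR²), so v ∝ 1/√(1+k).
For the solid sphere k = 0.4; for the thin ring k = 1.
v₁/v₂ = √((1+k₂)/(1+k₁)) = √(2/1.4) ≈ 1.20.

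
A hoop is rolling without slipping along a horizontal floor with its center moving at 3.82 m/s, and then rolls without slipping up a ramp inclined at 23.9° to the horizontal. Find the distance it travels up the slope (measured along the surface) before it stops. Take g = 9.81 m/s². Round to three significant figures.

Here I = MR², so the shape factor k = I/(MR²) = 1.
Pure rolling means v = ωR; then KE = ½Mv² + ½I(v/R)² = ½(1+k)Mv² = Mv².
Setting this equal to Mgh gives the vertical rise h = (1+k)v₀²/(2g) = 2×3.82²/(2×9.81) = 1.488 m.
The distance along the slope is d = h/sinθ = 1.488/sin23.9° ≈ 3.67 m.

d ≈ 3.67 m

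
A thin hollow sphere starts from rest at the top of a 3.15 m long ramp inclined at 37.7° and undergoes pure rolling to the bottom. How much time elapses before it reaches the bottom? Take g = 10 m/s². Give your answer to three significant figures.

t ≈ 1.31 s

The moment of inertia is (2/3)MR², giving k ≡ I/(MR²) = 2/3.
Along the incline Mg sinθ − f = Ma, and torque about the center fR = Iα = kMR²(a/R) gives f = kMa.
Hence a = g sinθ/(1+k) = 10×sin37.7°/1.667 = 3.669 m/s².
With constant a from rest, t = √(2L/a) = √(2·3.15/3.669) ≈ 1.31 s.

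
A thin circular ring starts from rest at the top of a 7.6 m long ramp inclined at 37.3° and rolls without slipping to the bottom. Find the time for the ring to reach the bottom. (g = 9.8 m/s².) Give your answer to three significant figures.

Here I = MR², so the shape factor k = I/(MR²) = 1.
Along the incline Mg sinθ − f = Ma, and torque about the center fR = Iα = kMR²(a/R) gives f = kMa.
Hence a = g sinθ/(1+k) = 9.8×sin37.3°/2 = 2.969 m/s².
Starting from rest, L = ½at², so t = √(2L/a) = √(2×7.6/2.969) ≈ 2.26 s.

t ≈ 2.26 s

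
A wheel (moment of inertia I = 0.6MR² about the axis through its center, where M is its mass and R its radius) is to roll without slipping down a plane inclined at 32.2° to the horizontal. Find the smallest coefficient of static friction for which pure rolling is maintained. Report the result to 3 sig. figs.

μ_min ≈ 0.236

Here I = 0.6MR², so the shape factor k = I/(MR²) = 0.6.
Translational: Mg sinθ − f = Ma. Rotational about the CM: fR = Iα = kMRa, so f = kMa.
These give a = g sinθ/(1+k) and the required friction f = kMg sinθ/(1+k).
The normal force is N = Mg cosθ, so μ_min = f/N = k tanθ/(1+k).
μ_min = 0.6 × tan32.2° / 1.6 ≈ 0.236.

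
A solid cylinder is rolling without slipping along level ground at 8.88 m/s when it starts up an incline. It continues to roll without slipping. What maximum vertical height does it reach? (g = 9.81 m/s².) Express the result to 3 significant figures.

h ≈ 6.03 m

The moment of inertia is (1/2)MR², giving k ≡ I/(MR²) = 0.5.
Rolling without slipping gives ω = v/R, so the total kinetic energy is ½Mv² + ½Iω² = ½(1+k)Mv² = (3/4)Mv².
All of this converts to potential energy at the highest point: (3/4)Mv₀² = Mgh.
Thus h = (1+k)v₀²/(2g) = 1.5 × 8.88² / (2 × 9.81) ≈ 6.03 m.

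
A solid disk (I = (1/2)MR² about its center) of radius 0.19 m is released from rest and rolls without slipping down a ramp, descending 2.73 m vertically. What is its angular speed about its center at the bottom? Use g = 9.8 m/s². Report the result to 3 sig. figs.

ω ≈ 31.4 rad/s

Here I = (1/2)MR², so the shape factor k = I/(MR²) = 0.5.
The rolling condition ω = v/R makes the rotational term ½I(v/R)² = ½kMv², so KE_total = ½(1+k)Mv² = (3/4)Mv².
Energy conservation Mgh = ½(1+k)Mv² gives v = √(2gh/(1+k)) = √(2 × 9.8 × 2.73 / 1.5) = 5.973 m/s.
The angular speed follows from ω = v/R = 5.973/0.19 ≈ 31.4 rad/s.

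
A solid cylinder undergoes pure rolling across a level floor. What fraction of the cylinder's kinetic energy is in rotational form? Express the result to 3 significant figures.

For this body I = (1/2)MR², i.e. k = I/(MR²) = 0.5.
Since ω = v/R, the translational part is ½Mv² and the rotational part is ½I(v/R)² = ½kMv²; the total is ½(1+k)Mv².
The rotational fraction is therefore k/(1+k) = 0.5/1.5 ≈ 0.333.

fraction ≈ 0.333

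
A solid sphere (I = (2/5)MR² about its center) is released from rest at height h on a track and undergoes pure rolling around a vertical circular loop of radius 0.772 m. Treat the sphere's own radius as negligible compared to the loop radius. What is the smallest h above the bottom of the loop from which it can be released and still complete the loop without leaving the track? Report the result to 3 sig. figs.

The moment of inertia is (2/5)MR², giving k ≡ I/(MR²) = 0.4.
At the top of the loop, the minimum-contact condition is Mg = Mv_top²/r, so v_top² = gr.
With ω = v/R, the kinetic energy at speed v is ½(1+k)Mv² = (7/10)Mv².
Energy conservation from release (height h) to the top (height 2r): Mgh = Mg(2r) + (7/10)M·gr.
Thus h_min = 2r + (1+k)r/2 = r(2 + 1.4/2) = 0.772 × 2.7 ≈ 2.08 m.

h_min ≈ 2.08 m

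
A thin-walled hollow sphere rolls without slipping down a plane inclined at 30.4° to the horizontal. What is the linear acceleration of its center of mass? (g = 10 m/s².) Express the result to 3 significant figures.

a ≈ 3.04 m/s²

With I = (2/3)MR², the ratio k = I/(MR²) is 2/3.
Newton's second law down the slope: Mg sinθ − f = Ma. The torque equation fR = Iα (with α = a/R) gives f = kMa.
Eliminating f: Mg sinθ = (1+k)Ma, so a = g sinθ/(1+k) = 10 × sin30.4° / 1.667 ≈ 3.04 m/s².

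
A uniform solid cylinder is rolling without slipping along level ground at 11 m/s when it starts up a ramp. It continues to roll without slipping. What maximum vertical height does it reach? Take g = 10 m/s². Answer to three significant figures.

With I = (1/2)MR², the ratio k = I/(MR²) is 0.5.
Since it rolls without slipping, ω = v/R and KE = ½Mv² + ½Iω² = ½(1+k)Mv² = (3/4)Mv².
All of this converts to potential energy at the highest point: (3/4)Mv₀² = Mgh.
Thus h = (1+k)v₀²/(2g) = 1.5 × 11² / (2 × 10) ≈ 9.08 m.

h ≈ 9.08 m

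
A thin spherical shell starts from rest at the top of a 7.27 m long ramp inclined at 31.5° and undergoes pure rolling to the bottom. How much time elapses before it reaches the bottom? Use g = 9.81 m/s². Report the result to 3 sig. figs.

The moment of inertia is (2/3)MR², giving k ≡ I/(MR²) = 2/3.
Newton's second law down the slope: Mg sinθ − f = Ma. The torque equation fR = Iα (with α = a/R) gives f = kMa.
Hence a = g sinθ/(1+k) = 9.81×sin31.5°/1.667 = 3.075 m/s².
With constant a from rest, t = √(2L/a) = √(2·7.27/3.075) ≈ 2.17 s.

t ≈ 2.17 s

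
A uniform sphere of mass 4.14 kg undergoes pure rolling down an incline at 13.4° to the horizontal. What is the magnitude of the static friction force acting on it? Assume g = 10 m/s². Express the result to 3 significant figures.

The moment of inertia is (2/5)MR², giving k ≡ I/(MR²) = 0.4.
Translational: Mg sinθ − f = Ma. Rotational about the CM: fR = Iα = kMRa, so f = kMa.
Combining, a = g sinθ/(1+k) and f = kMa = kMg sinθ/(1+k).
f = 0.4 × 4.14 × 10 × sin13.4° / 1.4 ≈ 2.74 N.

f ≈ 2.74 N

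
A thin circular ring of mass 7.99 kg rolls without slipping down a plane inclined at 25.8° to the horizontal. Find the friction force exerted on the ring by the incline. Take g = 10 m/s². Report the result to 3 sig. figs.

f ≈ 17.4 N

The moment of inertia is MR², giving k ≡ I/(MR²) = 1.
Along the incline Mg sinθ − f = Ma, and torque about the center fR = Iα = kMR²(a/R) gives f = kMa.
Combining, a = g sinθ/(1+k) and f = kMa = kMg sinθ/(1+k).
f = 1 × 7.99 × 10 × sin25.8° / 2 ≈ 17.4 N.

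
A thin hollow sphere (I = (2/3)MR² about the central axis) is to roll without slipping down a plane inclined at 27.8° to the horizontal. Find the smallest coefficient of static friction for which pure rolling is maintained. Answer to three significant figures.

Here I = (2/3)MR², so the shape factor k = I/(MR²) = 2/3.
Translational: Mg sinθ − f = Ma. Rotational about the CM: fR = Iα = kMRa, so f = kMa.
These give a = g sinθ/(1+k) and the required friction f = kMg sinθ/(1+k).
With N = Mg cosθ, the no-slip condition f ≤ μN gives μ_min = f/N = k tanθ/(1+k).
μ_min = (2/3) × tan27.8° / 1.667 ≈ 0.211.

μ_min ≈ 0.211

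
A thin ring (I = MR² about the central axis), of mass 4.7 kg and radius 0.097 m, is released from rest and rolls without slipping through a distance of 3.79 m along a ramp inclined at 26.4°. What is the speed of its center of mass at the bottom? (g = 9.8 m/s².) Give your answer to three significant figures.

v ≈ 4.06 m/s

For this body I = MR², i.e. k = I/(MR²) = 1.
Rolling without slipping gives ω = v/R, so the total kinetic energy is ½Mv² + ½Iω² = ½(1+k)Mv² = Mv².
The vertical drop is h = L sinθ = 3.79 × sin26.4° = 1.685 m.
Energy conservation: Mgh = Mv², so v = √(2gh/(1+k)) = √(2 × 9.8 × 1.685 / 2) ≈ 4.06 m/s.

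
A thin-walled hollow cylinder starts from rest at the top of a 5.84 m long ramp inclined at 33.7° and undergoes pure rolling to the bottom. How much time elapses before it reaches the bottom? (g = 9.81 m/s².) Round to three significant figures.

t ≈ 2.07 s

For this body I = MR², i.e. k = I/(MR²) = 1.
Translational: Mg sinθ − f = Ma. Rotational about the CM: fR = Iα = kMRa, so f = kMa.
Hence a = g sinθ/(1+k) = 9.81×sin33.7°/2 = 2.722 m/s².
Starting from rest, L = ½at², so t = √(2L/a) = √(2×5.84/2.722) ≈ 2.07 s.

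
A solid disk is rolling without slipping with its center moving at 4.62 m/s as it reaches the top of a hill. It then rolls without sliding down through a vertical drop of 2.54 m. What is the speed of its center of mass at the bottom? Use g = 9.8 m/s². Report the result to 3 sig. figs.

v ≈ 7.38 m/s

Here I = (1/2)MR², so the shape factor k = I/(MR²) = 0.5.
The rolling condition ω = v/R makes the rotational term ½I(v/R)² = ½kMv², so KE_total = ½(1+k)Mv² = (3/4)Mv².
Energy conservation: (3/4)Mv₀² + Mgh = (3/4)Mv², so v² = v₀² + 2gh/(1+k).
v = √(4.62² + 2×9.8×2.54/1.5) = √54.53 ≈ 7.38 m/s.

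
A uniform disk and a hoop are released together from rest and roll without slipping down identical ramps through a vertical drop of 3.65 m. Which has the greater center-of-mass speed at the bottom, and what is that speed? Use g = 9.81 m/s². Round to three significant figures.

the uniform disk, at v ≈ 6.91 m/s

For rolling without slipping, Mgh = ½(1+k)Mv² where k = I/(MR²), so v = √(2gh/(1+k)).
Uniform disk: k = 0.5, giving v = √(2×9.81×3.65/1.5) = 6.91 m/s.
Hoop: k = 1, giving v = √(2×9.81×3.65/2) = 5.984 m/s.
The smaller k wins: the uniform disk, at ≈ 6.91 m/s.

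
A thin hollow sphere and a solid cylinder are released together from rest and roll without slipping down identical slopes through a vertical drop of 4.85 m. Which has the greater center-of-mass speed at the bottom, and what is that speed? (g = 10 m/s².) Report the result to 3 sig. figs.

the solid cylinder, at v ≈ 8.04 m/s

For rolling without slipping, Mgh = ½(1+k)Mv² where k = I/(MR²), so v = √(2gh/(1+k)).
Thin hollow sphere: k = 2/3, giving v = √(2×10×4.85/1.667) = 7.629 m/s.
Solid cylinder: k = 0.5, giving v = √(2×10×4.85/1.5) = 8.042 m/s.
The smaller k wins: the solid cylinder, at ≈ 8.04 m/s.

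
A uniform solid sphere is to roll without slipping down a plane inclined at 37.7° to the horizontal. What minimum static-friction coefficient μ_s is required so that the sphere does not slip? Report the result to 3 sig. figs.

μ_min ≈ 0.221

With I = (2/5)MR², the ratio k = I/(MR²) is 0.4.
Translational: Mg sinθ − f = Ma. Rotational about the CM: fR = Iα = kMRa, so f = kMa.
These give a = g sinθ/(1+k) and the required friction f = kMg sinθ/(1+k).
With N = Mg cosθ, the no-slip condition f ≤ μN gives μ_min = f/N = k tanθ/(1+k).
μ_min = 0.4 × tan37.7° / 1.4 ≈ 0.221.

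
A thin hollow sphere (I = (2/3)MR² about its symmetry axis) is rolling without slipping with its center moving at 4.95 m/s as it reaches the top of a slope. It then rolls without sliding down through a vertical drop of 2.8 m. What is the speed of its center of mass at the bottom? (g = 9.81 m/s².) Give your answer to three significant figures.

The moment of inertia is (2/3)MR², giving k ≡ I/(MR²) = 2/3.
Rolling without slipping gives ω = v/R, so the total kinetic energy is ½Mv² + ½Iω² = ½(1+k)Mv² = (5/6)Mv².
Energy conservation: (5/6)Mv₀² + Mgh = (5/6)Mv², so v² = v₀² + 2gh/(1+k).
v = √(4.95² + 2×9.81×2.8/1.667) = √57.46 ≈ 7.58 m/s.

v ≈ 7.58 m/s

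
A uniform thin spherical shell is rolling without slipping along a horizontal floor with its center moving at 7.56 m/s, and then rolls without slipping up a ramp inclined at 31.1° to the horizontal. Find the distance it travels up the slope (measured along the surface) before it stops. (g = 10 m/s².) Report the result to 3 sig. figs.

d ≈ 9.22 m

For this body I = (2/3)MR², i.e. k = I/(MR²) = 2/3.
Rolling without slipping gives ω = v/R, so the total kinetic energy is ½Mv² + ½Iω² = ½(1+k)Mv² = (5/6)Mv².
Setting this equal to Mgh gives the vertical rise h = (1+k)v₀²/(2g) = 1.667×7.56²/(2×10) = 4.763 m.
The distance along the slope is d = h/sinθ = 4.763/sin31.1° ≈ 9.22 m.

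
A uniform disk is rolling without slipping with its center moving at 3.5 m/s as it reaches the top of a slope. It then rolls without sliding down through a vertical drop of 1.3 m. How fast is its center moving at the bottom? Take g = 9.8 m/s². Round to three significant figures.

The moment of inertia is (1/2)MR², giving k ≡ I/(MR²) = 0.5.
Since it rolls without slipping, ω = v/R and KE = ½Mv² + ½Iω² = ½(1+k)Mv² = (3/4)Mv².
Conserving energy between top and bottom: (3/4)Mv² = (3/4)Mv₀² + Mgh, hence v² = v₀² + 2gh/(1+k).
v = √(3.5² + 2×9.8×1.3/1.5) = √29.24 ≈ 5.41 m/s.

v ≈ 5.41 m/s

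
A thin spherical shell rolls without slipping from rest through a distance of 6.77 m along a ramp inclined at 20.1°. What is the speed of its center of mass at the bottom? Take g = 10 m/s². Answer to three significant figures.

For this body I = (2/3)MR², i.e. k = I/(MR²) = 2/3.
Rolling without slipping gives ω = v/R, so the total kinetic energy is ½Mv² + ½Iω² = ½(1+k)Mv² = (5/6)Mv².
The vertical drop is h = L sinθ = 6.77 × sin20.1° = 2.327 m.
Setting Mgh = (5/6)Mv² gives v = √(2gh/(1+k)) = √(2·10·2.327/1.667) ≈ 5.28 m/s.

v ≈ 5.28 m/s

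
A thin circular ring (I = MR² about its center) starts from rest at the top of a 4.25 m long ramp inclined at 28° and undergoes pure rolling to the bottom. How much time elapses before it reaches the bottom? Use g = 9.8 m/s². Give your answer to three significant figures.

t ≈ 1.92 s

The moment of inertia is MR², giving k ≡ I/(MR²) = 1.
Newton's second law down the slope: Mg sinθ − f = Ma. The torque equation fR = Iα (with α = a/R) gives f = kMa.
Hence a = g sinθ/(1+k) = 9.8×sin28°/2 = 2.3 m/s².
With constant a from rest, t = √(2L/a) = √(2·4.25/2.3) ≈ 1.92 s.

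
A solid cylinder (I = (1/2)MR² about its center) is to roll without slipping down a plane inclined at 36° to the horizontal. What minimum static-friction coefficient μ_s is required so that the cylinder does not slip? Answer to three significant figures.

μ_min ≈ 0.242

With I = (1/2)MR², the ratio k = I/(MR²) is 0.5.
Translational: Mg sinθ − f = Ma. Rotational about the CM: fR = Iα = kMRa, so f = kMa.
These give a = g sinθ/(1+k) and the required friction f = kMg sinθ/(1+k).
With N = Mg cosθ, the no-slip condition f ≤ μN gives μ_min = f/N = k tanθ/(1+k).
μ_min = 0.5 × tan36° / 1.5 ≈ 0.242.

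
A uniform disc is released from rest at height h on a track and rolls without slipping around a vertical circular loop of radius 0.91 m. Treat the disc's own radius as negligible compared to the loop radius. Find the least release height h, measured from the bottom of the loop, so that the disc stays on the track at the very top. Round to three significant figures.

h_min ≈ 2.50 m

For this body I = (1/2)MR², i.e. k = I/(MR²) = 0.5.
At the top of the loop, the minimum-contact condition is Mg = Mv_top²/r, so v_top² = gr.
With ω = v/R, the kinetic energy at speed v is ½(1+k)Mv² = (3/4)Mv².
Energy conservation from release (height h) to the top (height 2r): Mgh = Mg(2r) + (3/4)M·gr.
Thus h_min = 2r + (1+k)r/2 = r(2 + 1.5/2) = 0.91 × 2.75 ≈ 2.50 m.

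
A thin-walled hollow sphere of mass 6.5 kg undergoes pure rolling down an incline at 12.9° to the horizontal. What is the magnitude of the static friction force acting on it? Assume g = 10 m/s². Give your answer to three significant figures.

Here I = (2/3)MR², so the shape factor k = I/(MR²) = 2/3.
Along the incline Mg sinθ − f = Ma, and torque about the center fR = Iα = kMR²(a/R) gives f = kMa.
Combining, a = g sinθ/(1+k) and f = kMa = kMg sinθ/(1+k).
f = (2/3) × 6.5 × 10 × sin12.9° / 1.667 ≈ 5.80 N.

f ≈ 5.80 N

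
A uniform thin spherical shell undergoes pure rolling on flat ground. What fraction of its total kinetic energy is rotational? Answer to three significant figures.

fraction ≈ 0.400

For this body I = (2/3)MR², i.e. k = I/(MR²) = 2/3.
Since ω = v/R, the translational part is ½Mv² and the rotational part is ½I(v/R)² = ½kMv²; the total is ½(1+k)Mv².
The rotational fraction is therefore k/(1+k) = (2/3)/1.667 ≈ 0.400.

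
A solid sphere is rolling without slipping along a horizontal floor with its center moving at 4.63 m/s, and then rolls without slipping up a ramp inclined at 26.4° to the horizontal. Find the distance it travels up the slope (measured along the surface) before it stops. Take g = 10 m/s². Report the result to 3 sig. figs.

Here I = (2/5)MR², so the shape factor k = I/(MR²) = 0.4.
The rolling condition ω = v/R makes the rotational term ½I(v/R)² = ½kMv², so KE_total = ½(1+k)Mv² = (7/10)Mv².
Setting this equal to Mgh gives the vertical rise h = (1+k)v₀²/(2g) = 1.4×4.63²/(2×10) = 1.501 m.
The distance along the slope is d = h/sinθ = 1.501/sin26.4° ≈ 3.37 m.

d ≈ 3.37 m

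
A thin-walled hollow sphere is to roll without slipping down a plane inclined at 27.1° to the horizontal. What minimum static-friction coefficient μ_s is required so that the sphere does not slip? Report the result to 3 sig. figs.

μ_min ≈ 0.205

The moment of inertia is (2/3)MR², giving k ≡ I/(MR²) = 2/3.
Translational: Mg sinθ − f = Ma. Rotational about the CM: fR = Iα = kMRa, so f = kMa.
These give a = g sinθ/(1+k) and the required friction f = kMg sinθ/(1+k).
The normal force is N = Mg cosθ, so μ_min = f/N = k tanθ/(1+k).
μ_min = (2/3) × tan27.1° / 1.667 ≈ 0.205.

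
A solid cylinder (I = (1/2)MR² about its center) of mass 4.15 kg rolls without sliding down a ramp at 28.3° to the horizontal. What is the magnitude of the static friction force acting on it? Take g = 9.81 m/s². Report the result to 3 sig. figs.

The moment of inertia is (1/2)MR², giving k ≡ I/(MR²) = 0.5.
Along the incline Mg sinθ − f = Ma, and torque about the center fR = Iα = kMR²(a/R) gives f = kMa.
Combining, a = g sinθ/(1+k) and f = kMa = kMg sinθ/(1+k).
f = 0.5 × 4.15 × 9.81 × sin28.3° / 1.5 ≈ 6.43 N.

f ≈ 6.43 N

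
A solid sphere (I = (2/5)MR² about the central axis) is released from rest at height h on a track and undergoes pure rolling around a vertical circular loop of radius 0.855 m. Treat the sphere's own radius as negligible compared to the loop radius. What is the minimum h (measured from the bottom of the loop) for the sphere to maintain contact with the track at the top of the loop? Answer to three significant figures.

For this body I = (2/5)MR², i.e. k = I/(MR²) = 0.4.
At the top of the loop, the minimum-contact condition is Mg = Mv_top²/r, so v_top² = gr.
With ω = v/R, the kinetic energy at speed v is ½(1+k)Mv² = (7/10)Mv².
Energy conservation from release (height h) to the top (height 2r): Mgh = Mg(2r) + (7/10)M·gr.
Thus h_min = 2r + (1+k)r/2 = r(2 + 1.4/2) = 0.855 × 2.7 ≈ 2.31 m.

h_min ≈ 2.31 m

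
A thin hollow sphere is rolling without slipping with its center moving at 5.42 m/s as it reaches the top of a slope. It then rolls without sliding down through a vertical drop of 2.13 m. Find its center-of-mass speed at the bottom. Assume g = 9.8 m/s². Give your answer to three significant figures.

v ≈ 7.38 m/s

Here I = (2/3)MR², so the shape factor k = I/(MR²) = 2/3.
Rolling without slipping gives ω = v/R, so the total kinetic energy is ½Mv² + ½Iω² = ½(1+k)Mv² = (5/6)Mv².
Conserving energy between top and bottom: (5/6)Mv² = (5/6)Mv₀² + Mgh, hence v² = v₀² + 2gh/(1+k).
v = √(5.42² + 2×9.8×2.13/1.667) = √54.43 ≈ 7.38 m/s.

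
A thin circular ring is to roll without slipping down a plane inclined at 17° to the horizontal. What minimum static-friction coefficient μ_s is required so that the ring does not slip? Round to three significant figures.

For this body I = MR², i.e. k = I/(MR²) = 1.
Translational: Mg sinθ − f = Ma. Rotational about the CM: fR = Iα = kMRa, so f = kMa.
These give a = g sinθ/(1+k) and the required friction f = kMg sinθ/(1+k).
The normal force is N = Mg cosθ, so μ_min = f/N = k tanθ/(1+k).
μ_min = 1 × tan17° / 2 ≈ 0.153.

μ_min ≈ 0.153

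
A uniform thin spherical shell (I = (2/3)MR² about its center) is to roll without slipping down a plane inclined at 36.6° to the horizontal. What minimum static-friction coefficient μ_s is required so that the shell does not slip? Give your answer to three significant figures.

With I = (2/3)MR², the ratio k = I/(MR²) is 2/3.
Newton's second law down the slope: Mg sinθ − f = Ma. The torque equation fR = Iα (with α = a/R) gives f = kMa.
These give a = g sinθ/(1+k) and the required friction f = kMg sinθ/(1+k).
The normal force is N = Mg cosθ, so μ_min = f/N = k tanθ/(1+k).
μ_min = (2/3) × tan36.6° / 1.667 ≈ 0.297.

μ_min ≈ 0.297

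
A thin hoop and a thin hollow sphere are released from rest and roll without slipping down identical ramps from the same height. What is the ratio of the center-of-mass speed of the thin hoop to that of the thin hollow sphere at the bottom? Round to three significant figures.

v_ratio ≈ 0.913

Each satisfies Mgh = ½(1+k)Mv² with k = I/(MR²), so v ∝ 1/√(1+k).
For the thin hoop k = 1; for the thin hollow sphere k = 2/3.
v₁/v₂ = √((1+k₂)/(1+k₁)) = √(1.667/2) ≈ 0.913.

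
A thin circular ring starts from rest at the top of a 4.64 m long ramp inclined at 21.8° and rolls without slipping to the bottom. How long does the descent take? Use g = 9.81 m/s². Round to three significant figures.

t ≈ 2.26 s

The moment of inertia is MR², giving k ≡ I/(MR²) = 1.
Newton's second law down the slope: Mg sinθ − f = Ma. The torque equation fR = Iα (with α = a/R) gives f = kMa.
Hence a = g sinθ/(1+k) = 9.81×sin21.8°/2 = 1.822 m/s².
With constant a from rest, t = √(2L/a) = √(2·4.64/1.822) ≈ 2.26 s.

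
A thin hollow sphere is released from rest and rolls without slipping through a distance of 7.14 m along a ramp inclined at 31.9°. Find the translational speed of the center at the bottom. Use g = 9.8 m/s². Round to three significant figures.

v ≈ 6.66 m/s

With I = (2/3)MR², the ratio k = I/(MR²) is 2/3.
Since it rolls without slipping, ω = v/R and KE = ½Mv² + ½Iω² = ½(1+k)Mv² = (5/6)Mv².
The vertical drop is h = L sinθ = 7.14 × sin31.9° = 3.773 m.
Setting Mgh = (5/6)Mv² gives v = √(2gh/(1+k)) = √(2·9.8·3.773/1.667) ≈ 6.66 m/s.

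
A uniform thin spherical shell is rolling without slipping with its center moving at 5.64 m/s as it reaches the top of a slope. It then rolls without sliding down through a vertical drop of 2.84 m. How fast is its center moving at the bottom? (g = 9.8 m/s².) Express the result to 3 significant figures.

Here I = (2/3)MR², so the shape factor k = I/(MR²) = 2/3.
Rolling without slipping gives ω = v/R, so the total kinetic energy is ½Mv² + ½Iω² = ½(1+k)Mv² = (5/6)Mv².
Energy conservation: (5/6)Mv₀² + Mgh = (5/6)Mv², so v² = v₀² + 2gh/(1+k).
v = √(5.64² + 2×9.8×2.84/1.667) = √65.21 ≈ 8.08 m/s.

v ≈ 8.08 m/s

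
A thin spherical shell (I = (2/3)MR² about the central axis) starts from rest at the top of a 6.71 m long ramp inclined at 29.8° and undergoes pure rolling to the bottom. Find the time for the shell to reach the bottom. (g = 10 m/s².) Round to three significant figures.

t ≈ 2.12 s

The moment of inertia is (2/3)MR², giving k ≡ I/(MR²) = 2/3.
Translational: Mg sinθ − f = Ma. Rotational about the CM: fR = Iα = kMRa, so f = kMa.
Hence a = g sinθ/(1+k) = 10×sin29.8°/1.667 = 2.982 m/s².
Starting from rest, L = ½at², so t = √(2L/a) = √(2×6.71/2.982) ≈ 2.12 s.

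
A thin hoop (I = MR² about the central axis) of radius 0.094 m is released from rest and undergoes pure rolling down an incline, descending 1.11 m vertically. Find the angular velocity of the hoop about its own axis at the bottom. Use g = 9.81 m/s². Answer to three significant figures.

ω ≈ 35.1 rad/s

With I = MR², the ratio k = I/(MR²) is 1.
The rolling condition ω = v/R makes the rotational term ½I(v/R)² = ½kMv², so KE_total = ½(1+k)Mv² = Mv².
Energy conservation Mgh = ½(1+k)Mv² gives v = √(2gh/(1+k)) = √(2 × 9.81 × 1.11 / 2) = 3.3 m/s.
The angular speed follows from ω = v/R = 3.3/0.094 ≈ 35.1 rad/s.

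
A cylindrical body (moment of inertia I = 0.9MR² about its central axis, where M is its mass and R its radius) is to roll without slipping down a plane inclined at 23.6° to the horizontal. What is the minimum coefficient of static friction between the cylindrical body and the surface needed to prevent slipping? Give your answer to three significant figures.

μ_min ≈ 0.207

With I = 0.9MR², the ratio k = I/(MR²) is 0.9.
Newton's second law down the slope: Mg sinθ − f = Ma. The torque equation fR = Iα (with α = a/R) gives f = kMa.
These give a = g sinθ/(1+k) and the required friction f = kMg sinθ/(1+k).
With N = Mg cosθ, the no-slip condition f ≤ μN gives μ_min = f/N = k tanθ/(1+k).
μ_min = 0.9 × tan23.6° / 1.9 ≈ 0.207.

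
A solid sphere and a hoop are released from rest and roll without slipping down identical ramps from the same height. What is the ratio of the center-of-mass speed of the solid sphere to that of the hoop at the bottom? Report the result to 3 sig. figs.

v_ratio ≈ 1.20

Each satisfies Mgh = ½(1+k)Mv² with k = I/(MR²), so v ∝ 1/√(1+k).
For the solid sphere k = 0.4; for the hoop k = 1.
v₁/v₂ = √((1+k₂)/(1+k₁)) = √(2/1.4) ≈ 1.20.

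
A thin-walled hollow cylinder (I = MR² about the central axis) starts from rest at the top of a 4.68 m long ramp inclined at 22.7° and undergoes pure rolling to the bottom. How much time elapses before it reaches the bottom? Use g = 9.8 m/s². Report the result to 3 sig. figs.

Here I = MR², so the shape factor k = I/(MR²) = 1.
Translational: Mg sinθ − f = Ma. Rotational about the CM: fR = Iα = kMRa, so f = kMa.
Hence a = g sinθ/(1+k) = 9.8×sin22.7°/2 = 1.891 m/s².
With constant a from rest, t = √(2L/a) = √(2·4.68/1.891) ≈ 2.22 s.

t ≈ 2.22 s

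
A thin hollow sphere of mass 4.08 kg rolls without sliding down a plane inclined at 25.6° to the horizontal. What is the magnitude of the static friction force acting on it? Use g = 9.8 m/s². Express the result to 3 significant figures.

f ≈ 6.91 N

Here I = (2/3)MR², so the shape factor k = I/(MR²) = 2/3.
Along the incline Mg sinθ − f = Ma, and torque about the center fR = Iα = kMR²(a/R) gives f = kMa.
Combining, a = g sinθ/(1+k) and f = kMa = kMg sinθ/(1+k).
f = (2/3) × 4.08 × 9.8 × sin25.6° / 1.667 ≈ 6.91 N.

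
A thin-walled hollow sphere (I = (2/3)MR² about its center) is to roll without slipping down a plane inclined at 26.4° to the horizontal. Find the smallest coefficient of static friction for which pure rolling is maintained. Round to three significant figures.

μ_min ≈ 0.199

For this body I = (2/3)MR², i.e. k = I/(MR²) = 2/3.
Translational: Mg sinθ − f = Ma. Rotational about the CM: fR = Iα = kMRa, so f = kMa.
These give a = g sinθ/(1+k) and the required friction f = kMg sinθ/(1+k).
With N = Mg cosθ, the no-slip condition f ≤ μN gives μ_min = f/N = k tanθ/(1+k).
μ_min = (2/3) × tan26.4° / 1.667 ≈ 0.199.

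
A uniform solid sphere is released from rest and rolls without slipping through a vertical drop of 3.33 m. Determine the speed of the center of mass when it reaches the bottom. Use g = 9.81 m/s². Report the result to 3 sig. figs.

The moment of inertia is (2/5)MR², giving k ≡ I/(MR²) = 0.4.
The rolling condition ω = v/R makes the rotational term ½I(v/R)² = ½kMv², so KE_total = ½(1+k)Mv² = (7/10)Mv².
Energy conservation: Mgh = (7/10)Mv², so v = √(2gh/(1+k)) = √(2 × 9.81 × 3.33 / 1.4) ≈ 6.83 m/s.

v ≈ 6.83 m/s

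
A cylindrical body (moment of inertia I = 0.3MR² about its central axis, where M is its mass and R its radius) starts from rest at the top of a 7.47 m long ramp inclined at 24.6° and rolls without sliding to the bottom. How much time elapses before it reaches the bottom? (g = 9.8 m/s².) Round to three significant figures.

t ≈ 2.18 s

The moment of inertia is 0.3MR², giving k ≡ I/(MR²) = 0.3.
Newton's second law down the slope: Mg sinθ − f = Ma. The torque equation fR = Iα (with α = a/R) gives f = kMa.
Hence a = g sinθ/(1+k) = 9.8×sin24.6°/1.3 = 3.138 m/s².
With constant a from rest, t = √(2L/a) = √(2·7.47/3.138) ≈ 2.18 s.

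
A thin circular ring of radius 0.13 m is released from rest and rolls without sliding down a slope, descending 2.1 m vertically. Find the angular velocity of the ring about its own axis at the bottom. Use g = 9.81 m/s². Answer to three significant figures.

ω ≈ 34.9 rad/s

The moment of inertia is MR², giving k ≡ I/(MR²) = 1.
Pure rolling means v = ωR; then KE = ½Mv² + ½I(v/R)² = ½(1+k)Mv² = Mv².
Energy conservation Mgh = ½(1+k)Mv² gives v = √(2gh/(1+k)) = √(2 × 9.81 × 2.1 / 2) = 4.539 m/s.
The angular speed follows from ω = v/R = 4.539/0.13 ≈ 34.9 rad/s.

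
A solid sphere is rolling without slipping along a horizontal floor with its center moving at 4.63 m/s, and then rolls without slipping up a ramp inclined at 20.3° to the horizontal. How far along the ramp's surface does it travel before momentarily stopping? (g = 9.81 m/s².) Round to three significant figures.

Here I = (2/5)MR², so the shape factor k = I/(MR²) = 0.4.
Since it rolls without slipping, ω = v/R and KE = ½Mv² + ½Iω² = ½(1+k)Mv² = (7/10)Mv².
Setting this equal to Mgh gives the vertical rise h = (1+k)v₀²/(2g) = 1.4×4.63²/(2×9.81) = 1.53 m.
The distance along the slope is d = h/sinθ = 1.53/sin20.3° ≈ 4.41 m.

d ≈ 4.41 m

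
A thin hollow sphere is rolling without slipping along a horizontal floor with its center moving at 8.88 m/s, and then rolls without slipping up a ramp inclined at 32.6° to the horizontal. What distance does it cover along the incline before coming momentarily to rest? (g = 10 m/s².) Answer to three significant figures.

The moment of inertia is (2/3)MR², giving k ≡ I/(MR²) = 2/3.
Pure rolling means v = ωR; then KE = ½Mv² + ½I(v/R)² = ½(1+k)Mv² = (5/6)Mv².
Setting this equal to Mgh gives the vertical rise h = (1+k)v₀²/(2g) = 1.667×8.88²/(2×10) = 6.571 m.
Along the incline, d = h/sinθ = 6.571/sin32.6° ≈ 12.2 m.

d ≈ 12.2 m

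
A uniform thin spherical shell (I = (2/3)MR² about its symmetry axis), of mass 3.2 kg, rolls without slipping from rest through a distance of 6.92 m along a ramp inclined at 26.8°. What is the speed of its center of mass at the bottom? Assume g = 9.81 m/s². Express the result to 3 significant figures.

v ≈ 6.06 m/s

For this body I = (2/3)MR², i.e. k = I/(MR²) = 2/3.
Rolling without slipping gives ω = v/R, so the total kinetic energy is ½Mv² + ½Iω² = ½(1+k)Mv² = (5/6)Mv².
The vertical drop is h = L sinθ = 6.92 × sin26.8° = 3.12 m.
Setting Mgh = (5/6)Mv² gives v = √(2gh/(1+k)) = √(2·9.81·3.12/1.667) ≈ 6.06 m/s.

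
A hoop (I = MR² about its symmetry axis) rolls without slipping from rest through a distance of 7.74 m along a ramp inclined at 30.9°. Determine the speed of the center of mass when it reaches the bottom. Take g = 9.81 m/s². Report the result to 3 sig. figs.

For this body I = MR², i.e. k = I/(MR²) = 1.
Since it rolls without slipping, ω = v/R and KE = ½Mv² + ½Iω² = ½(1+k)Mv² = Mv².
The vertical drop is h = L sinθ = 7.74 × sin30.9° = 3.975 m.
Energy conservation: Mgh = Mv², so v = √(2gh/(1+k)) = √(2 × 9.81 × 3.975 / 2) ≈ 6.24 m/s.

v ≈ 6.24 m/s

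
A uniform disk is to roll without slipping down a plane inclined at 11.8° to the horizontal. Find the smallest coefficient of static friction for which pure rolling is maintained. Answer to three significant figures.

The moment of inertia is (1/2)MR², giving k ≡ I/(MR²) = 0.5.
Translational: Mg sinθ − f = Ma. Rotational about the CM: fR = Iα = kMRa, so f = kMa.
These give a = g sinθ/(1+k) and the required friction f = kMg sinθ/(1+k).
The normal force is N = Mg cosθ, so μ_min = f/N = k tanθ/(1+k).
μ_min = 0.5 × tan11.8° / 1.5 ≈ 0.0696.

μ_min ≈ 0.0696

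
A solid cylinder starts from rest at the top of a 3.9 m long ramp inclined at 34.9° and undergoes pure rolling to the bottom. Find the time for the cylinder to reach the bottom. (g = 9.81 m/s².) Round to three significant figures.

t ≈ 1.44 s

For this body I = (1/2)MR², i.e. k = I/(MR²) = 0.5.
Translational: Mg sinθ − f = Ma. Rotational about the CM: fR = Iα = kMRa, so f = kMa.
Hence a = g sinθ/(1+k) = 9.81×sin34.9°/1.5 = 3.742 m/s².
With constant a from rest, t = √(2L/a) = √(2·3.9/3.742) ≈ 1.44 s.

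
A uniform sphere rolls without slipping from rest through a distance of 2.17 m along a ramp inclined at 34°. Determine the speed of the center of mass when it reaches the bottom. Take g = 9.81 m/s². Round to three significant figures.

With I = (2/5)MR², the ratio k = I/(MR²) is 0.4.
Rolling without slipping gives ω = v/R, so the total kinetic energy is ½Mv² + ½Iω² = ½(1+k)Mv² = (7/10)Mv².
The vertical drop is h = L sinθ = 2.17 × sin34° = 1.213 m.
Energy conservation: Mgh = (7/10)Mv², so v = √(2gh/(1+k)) = √(2 × 9.81 × 1.213 / 1.4) ≈ 4.12 m/s.

v ≈ 4.12 m/s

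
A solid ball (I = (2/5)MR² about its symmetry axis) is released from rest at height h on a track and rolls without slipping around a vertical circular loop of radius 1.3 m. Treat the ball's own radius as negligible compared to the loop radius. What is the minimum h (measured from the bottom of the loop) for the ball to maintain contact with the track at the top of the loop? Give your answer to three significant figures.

Here I = (2/5)MR², so the shape factor k = I/(MR²) = 0.4.
At the top of the loop, the minimum-contact condition is Mg = Mv_top²/r, so v_top² = gr.
With ω = v/R, the kinetic energy at speed v is ½(1+k)Mv² = (7/10)Mv².
Energy conservation from release (height h) to the top (height 2r): Mgh = Mg(2r) + (7/10)M·gr.
Thus h_min = 2r + (1+k)r/2 = r(2 + 1.4/2) = 1.3 × 2.7 ≈ 3.51 m.

h_min ≈ 3.51 m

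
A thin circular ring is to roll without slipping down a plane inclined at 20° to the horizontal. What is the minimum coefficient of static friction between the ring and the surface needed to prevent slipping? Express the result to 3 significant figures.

μ_min ≈ 0.182

Here I = MR², so the shape factor k = I/(MR²) = 1.
Along the incline Mg sinθ − f = Ma, and torque about the center fR = Iα = kMR²(a/R) gives f = kMa.
These give a = g sinθ/(1+k) and the required friction f = kMg sinθ/(1+k).
The normal force is N = Mg cosθ, so μ_min = f/N = k tanθ/(1+k).
μ_min = 1 × tan20° / 2 ≈ 0.182.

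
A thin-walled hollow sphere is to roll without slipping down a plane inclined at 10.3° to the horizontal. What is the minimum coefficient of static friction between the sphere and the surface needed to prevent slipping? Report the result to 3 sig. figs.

μ_min ≈ 0.0727

Here I = (2/3)MR², so the shape factor k = I/(MR²) = 2/3.
Along the incline Mg sinθ − f = Ma, and torque about the center fR = Iα = kMR²(a/R) gives f = kMa.
These give a = g sinθ/(1+k) and the required friction f = kMg sinθ/(1+k).
The normal force is N = Mg cosθ, so μ_min = f/N = k tanθ/(1+k).
μ_min = (2/3) × tan10.3° / 1.667 ≈ 0.0727.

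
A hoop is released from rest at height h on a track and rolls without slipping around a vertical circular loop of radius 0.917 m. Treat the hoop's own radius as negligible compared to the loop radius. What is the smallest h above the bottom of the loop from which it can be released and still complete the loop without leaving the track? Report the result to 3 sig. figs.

For this body I = MR², i.e. k = I/(MR²) = 1.
At the top of the loop, the minimum-contact condition is Mg = Mv_top²/r, so v_top² = gr.
With ω = v/R, the kinetic energy at speed v is ½(1+k)Mv² = Mv².
Energy conservation from release (height h) to the top (height 2r): Mgh = Mg(2r) + M·gr.
Thus h_min = 2r + (1+k)r/2 = r(2 + 2/2) = 0.917 × 3 ≈ 2.75 m.

h_min ≈ 2.75 m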